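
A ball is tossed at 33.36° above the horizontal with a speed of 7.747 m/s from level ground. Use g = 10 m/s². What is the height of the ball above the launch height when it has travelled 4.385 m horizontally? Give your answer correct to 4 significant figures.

0.5907 m

v_x = 7.747 cos 33.36° = 6.4705 m/s, v_y0 = 7.747 sin 33.36° = 4.2601 m/s.
Time to reach x = 4.385 m: t = x / v_x = 4.385 / 6.4705 = 0.67769 s.
y = v_y0 t − ½ g t² = 4.2601×0.67769 − 5.000×0.67769² = 0.5907 m.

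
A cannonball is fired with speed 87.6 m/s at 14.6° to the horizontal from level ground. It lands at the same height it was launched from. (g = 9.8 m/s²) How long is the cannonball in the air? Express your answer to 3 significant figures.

4.51 s

Vertical component: v_y = 87.6 sin 14.6° = 22.08 m/s.
For a projectile landing at launch height, time of flight is t = 2 v_y / g = 2 × 22.08 / 9.8 = 4.51 s.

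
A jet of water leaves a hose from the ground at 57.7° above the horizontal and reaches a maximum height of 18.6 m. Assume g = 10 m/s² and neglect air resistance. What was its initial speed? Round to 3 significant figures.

22.8 m/s

At maximum height v_y = 0, so (v₀ sin θ)² = 2 g H.
v₀ sin 57.7° = √(2 × 10 × 18.6) = 19.29 m/s.
v₀ = 19.29 / sin 57.7° = 19.29 / 0.8453 = 22.8 m/s.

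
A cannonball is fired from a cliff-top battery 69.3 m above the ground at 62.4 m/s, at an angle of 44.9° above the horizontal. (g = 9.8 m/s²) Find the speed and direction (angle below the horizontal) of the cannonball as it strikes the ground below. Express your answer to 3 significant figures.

72.5 m/s at 52.4° below the horizontal

v_x = 62.4 cos 44.9° = 44.20 m/s (constant).
|v_y| at impact = √((44.05)² + 2×9.8×69.3) = 57.43 m/s.
Speed = √(44.20² + 57.43²) = 72.5 m/s; angle = arctan(57.43/44.20) = 52.4° below horizontal.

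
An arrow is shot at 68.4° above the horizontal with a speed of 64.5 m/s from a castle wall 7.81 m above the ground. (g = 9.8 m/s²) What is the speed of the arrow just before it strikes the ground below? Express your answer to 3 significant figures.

65.7 m/s

v_x = 64.5 cos 68.4° = 23.74 m/s is unchanged throughout.
For the vertical component, v_y² = v_y0² + 2 g h = (59.97)² + 2×9.8×7.81 = 3749, so |v_y| = 61.23 m/s.
Impact speed = √(v_x² + v_y²) = √(563.6 + 3749) = 65.7 m/s.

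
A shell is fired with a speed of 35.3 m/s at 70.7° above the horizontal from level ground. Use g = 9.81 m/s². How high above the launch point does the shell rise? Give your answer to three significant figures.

56.6 m

Vertical component of launch velocity: v_y = 35.3 sin 70.7° = 33.32 m/s.
At the highest point the vertical velocity is zero, so v_y² = 2 g h_max.
h_max = (33.32)² / (2 × 9.81) = 1110 / 19.62 = 56.6 m.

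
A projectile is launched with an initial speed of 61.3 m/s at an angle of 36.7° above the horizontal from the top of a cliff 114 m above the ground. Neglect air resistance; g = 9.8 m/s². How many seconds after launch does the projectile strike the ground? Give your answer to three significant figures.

Vertical component: v_y = 61.3 sin 36.7° = 36.63 m/s.
Taking up as positive with launch at y = 114 m, landing at y = 0: 0 = 114 + 36.63 t − ½(9.8) t².
Solving 4.900 t² − 36.63 t − 114 = 0 gives t = [36.63 + √(36.63² + 4·4.900·114)] / 9.800 = 9.84 s.

9.84 s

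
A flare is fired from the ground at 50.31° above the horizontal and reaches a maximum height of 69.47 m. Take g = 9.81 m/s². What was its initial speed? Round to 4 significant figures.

47.98 m/s

At maximum height v_y = 0, so (v₀ sin θ)² = 2 g H.
v₀ sin 50.31° = √(2 × 9.81 × 69.47) = 36.919 m/s.
v₀ = 36.919 / sin 50.31° = 36.919 / 0.7695 = 47.98 m/s.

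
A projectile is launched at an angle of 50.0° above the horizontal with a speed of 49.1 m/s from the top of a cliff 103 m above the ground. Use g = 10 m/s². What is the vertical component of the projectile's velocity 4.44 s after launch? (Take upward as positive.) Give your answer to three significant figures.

Initial vertical component: v_y0 = 49.1 sin 50.0° = 37.61 m/s.
v_y(t) = v_y0 − g t = 37.61 − 10 × 4.44 = -6.79 m/s.

-6.79 m/s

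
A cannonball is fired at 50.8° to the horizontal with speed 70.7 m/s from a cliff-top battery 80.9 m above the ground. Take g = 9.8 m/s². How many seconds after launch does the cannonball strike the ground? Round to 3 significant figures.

Vertical component: v_y = 70.7 sin 50.8° = 54.79 m/s.
Taking up as positive with launch at y = 80.9 m, landing at y = 0: 0 = 80.9 + 54.79 t − ½(9.8) t².
Solving 4.900 t² − 54.79 t − 80.9 = 0 gives t = [54.79 + √(54.79² + 4·4.900·80.9)] / 9.800 = 12.5 s.

12.5 s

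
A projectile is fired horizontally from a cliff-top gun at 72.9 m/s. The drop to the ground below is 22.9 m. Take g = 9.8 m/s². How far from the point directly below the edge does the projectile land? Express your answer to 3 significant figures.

158 m

Initial vertical velocity is zero, so the fall time comes from h = ½ g t²: t = √(2 × 22.9 / 9.8) = 2.162 s.
Horizontal motion is uniform at 72.9 m/s, so x = 72.9 × 2.162 = 158 m.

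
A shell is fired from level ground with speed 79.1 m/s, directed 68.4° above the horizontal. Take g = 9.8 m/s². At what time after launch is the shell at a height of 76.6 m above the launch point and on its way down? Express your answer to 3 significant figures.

13.9 s

v_y0 = 79.1 sin 68.4° = 73.55 m/s.
Set y = v_y0 t − ½ g t² = 76.6: 4.900 t² − 73.55 t + 76.6 = 0.
t = [73.55 ± √(5410 − 1501)] / 9.8 = (73.55 ± 62.52) / 9.8, giving t = 1.13 s or t = 13.9 s.
On the way down corresponds to the larger root: t = 13.9 s.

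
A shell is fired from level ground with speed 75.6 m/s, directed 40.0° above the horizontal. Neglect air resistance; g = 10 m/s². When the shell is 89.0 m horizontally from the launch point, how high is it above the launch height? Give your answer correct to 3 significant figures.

v_x = 75.6 cos 40.0° = 57.91 m/s, v_y0 = 75.6 sin 40.0° = 48.59 m/s.
Time to reach x = 89.0 m: t = x / v_x = 89.0 / 57.91 = 1.537 s.
y = v_y0 t − ½ g t² = 48.59×1.537 − 5.000×1.537² = 62.9 m.

62.9 m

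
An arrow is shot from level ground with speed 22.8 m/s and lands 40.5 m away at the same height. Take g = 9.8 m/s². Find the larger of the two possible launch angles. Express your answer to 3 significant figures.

Level-ground range: R = v₀² sin(2θ)/g ⇒ sin 2θ = R g / v₀² = 40.5×9.8/22.8² = 0.7635.
2θ = arcsin(0.7635) = 49.77° or 180° − 49.77° = 130.23°.
So θ = 24.9° or θ = 65.1°.

65.1°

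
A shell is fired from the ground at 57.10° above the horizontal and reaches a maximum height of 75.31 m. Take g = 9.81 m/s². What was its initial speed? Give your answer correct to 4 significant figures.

45.78 m/s

At maximum height v_y = 0, so (v₀ sin θ)² = 2 g H.
v₀ sin 57.10° = √(2 × 9.81 × 75.31) = 38.439 m/s.
v₀ = 38.439 / sin 57.10° = 38.439 / 0.8396 = 45.78 m/s.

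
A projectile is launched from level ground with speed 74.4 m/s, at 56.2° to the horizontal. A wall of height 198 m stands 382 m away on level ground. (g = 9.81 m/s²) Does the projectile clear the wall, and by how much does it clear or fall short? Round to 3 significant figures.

No — it falls 45.2 m short of clearing the wall.

v_x = 74.4 cos 56.2° = 41.39 m/s; v_y0 = 74.4 sin 56.2° = 61.83 m/s.
Time to reach the wall: t = 382 / 41.39 = 9.229 s.
Height at that point: y = 61.83×9.229 − 4.905×9.229² = 152.8 m.
That is 198 − 152.8 = 45.2 m below the top of the wall, so the projectile does not clear it.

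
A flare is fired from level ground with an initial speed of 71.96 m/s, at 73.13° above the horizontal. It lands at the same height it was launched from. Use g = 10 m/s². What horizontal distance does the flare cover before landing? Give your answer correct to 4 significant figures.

287.6 m

Components: v_x = 71.96 cos 73.13° = 20.883 m/s, v_y = 71.96 sin 73.13° = 68.863 m/s.
Time of flight (same landing height): t = 2 v_y / g = 2 × 68.863 / 10 = 13.773 s.
Range: R = v_x · t = 20.883 × 13.773 = 287.6 m.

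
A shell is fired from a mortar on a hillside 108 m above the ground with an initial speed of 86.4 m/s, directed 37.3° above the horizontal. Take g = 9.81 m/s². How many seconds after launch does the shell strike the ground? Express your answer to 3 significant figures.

12.4 s

Vertical component: v_y = 86.4 sin 37.3° = 52.36 m/s.
Taking up as positive with launch at y = 108 m, landing at y = 0: 0 = 108 + 52.36 t − ½(9.81) t².
Solving 4.905 t² − 52.36 t − 108 = 0 gives t = [52.36 + √(52.36² + 4·4.905·108)] / 9.810 = 12.4 s.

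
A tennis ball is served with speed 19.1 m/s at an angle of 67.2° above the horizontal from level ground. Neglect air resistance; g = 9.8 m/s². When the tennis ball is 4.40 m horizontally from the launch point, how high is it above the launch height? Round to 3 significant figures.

8.74 m

v_x = 19.1 cos 67.2° = 7.402 m/s, v_y0 = 19.1 sin 67.2° = 17.61 m/s.
Time to reach x = 4.40 m: t = x / v_x = 4.40 / 7.402 = 0.5944 s.
y = v_y0 t − ½ g t² = 17.61×0.5944 − 4.900×0.5944² = 8.74 m.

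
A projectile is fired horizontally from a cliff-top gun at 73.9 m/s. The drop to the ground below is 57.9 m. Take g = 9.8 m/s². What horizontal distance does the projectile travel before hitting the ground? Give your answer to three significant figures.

254 m

Initial vertical velocity is zero, so the fall time comes from h = ½ g t²: t = √(2 × 57.9 / 9.8) = 3.437 s.
Horizontal motion is uniform at 73.9 m/s, so x = 73.9 × 3.437 = 254 m.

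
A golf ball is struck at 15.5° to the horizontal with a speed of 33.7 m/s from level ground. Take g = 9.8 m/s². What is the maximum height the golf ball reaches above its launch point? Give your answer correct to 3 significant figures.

4.14 m

Vertical component of launch velocity: v_y = 33.7 sin 15.5° = 9.006 m/s.
At the highest point the vertical velocity is zero, so v_y² = 2 g h_max.
h_max = (9.006)² / (2 × 9.8) = 81.11 / 19.60 = 4.14 m.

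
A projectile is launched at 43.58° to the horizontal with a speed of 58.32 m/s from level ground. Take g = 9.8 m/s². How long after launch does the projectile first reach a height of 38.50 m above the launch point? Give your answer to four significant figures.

1.107 s

v_y0 = 58.32 sin 43.58° = 40.204 m/s.
Set y = v_y0 t − ½ g t² = 38.50: 4.900 t² − 40.204 t + 38.50 = 0.
t = [40.204 ± √(1616.4 − 754.60)] / 9.8 = (40.204 ± 29.356) / 9.8, giving t = 1.107 s or t = 7.098 s.
The projectile is on the way up at the first time, so t = 1.107 s.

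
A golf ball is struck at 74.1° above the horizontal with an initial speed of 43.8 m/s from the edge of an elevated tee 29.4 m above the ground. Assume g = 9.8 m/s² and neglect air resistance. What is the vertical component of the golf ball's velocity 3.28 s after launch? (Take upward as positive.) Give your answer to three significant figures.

9.98 m/s

Initial vertical component: v_y0 = 43.8 sin 74.1° = 42.12 m/s.
v_y(t) = v_y0 − g t = 42.12 − 9.8 × 3.28 = 9.98 m/s.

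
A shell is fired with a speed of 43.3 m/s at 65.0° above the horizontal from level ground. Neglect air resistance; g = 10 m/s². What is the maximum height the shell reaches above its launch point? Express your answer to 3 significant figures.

77.0 m

Vertical component of launch velocity: v_y = 43.3 sin 65.0° = 39.24 m/s.
At the highest point the vertical velocity is zero, so v_y² = 2 g h_max.
h_max = (39.24)² / (2 × 10) = 1540 / 20.00 = 77.0 m.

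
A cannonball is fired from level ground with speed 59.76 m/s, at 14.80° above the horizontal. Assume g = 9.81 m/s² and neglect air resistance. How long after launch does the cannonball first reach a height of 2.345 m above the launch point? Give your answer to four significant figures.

0.1621 s

v_y0 = 59.76 sin 14.80° = 15.265 m/s.
Set y = v_y0 t − ½ g t² = 2.345: 4.905 t² − 15.265 t + 2.345 = 0.
t = [15.265 ± √(233.02 − 46.009)] / 9.81 = (15.265 ± 13.675) / 9.81, giving t = 0.1621 s or t = 2.950 s.
The cannonball is on the way up at the first time, so t = 0.1621 s.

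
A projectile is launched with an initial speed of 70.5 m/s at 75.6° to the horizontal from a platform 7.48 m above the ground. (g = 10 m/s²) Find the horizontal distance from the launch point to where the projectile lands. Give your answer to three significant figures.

Components: v_x = 70.5 cos 75.6° = 17.53 m/s, v_y = 70.5 sin 75.6° = 68.29 m/s.
Vertical: 0 = 7.48 + 68.29 t − ½(10) t² ⇒ 5.000 t² − 68.29 t − 7.48 = 0.
t = [68.29 + √(4664 + 149.6)] / 10.00 = 13.77 s.
Horizontal: R = v_x · t = 17.53 × 13.77 = 241 m.

241 m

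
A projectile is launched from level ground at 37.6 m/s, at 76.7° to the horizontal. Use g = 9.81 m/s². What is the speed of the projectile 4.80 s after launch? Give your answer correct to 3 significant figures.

v_x = 37.6 cos 76.7° = 8.650 m/s (constant).
v_y(t) = 37.6 sin 76.7° − g t = 36.59 − 9.81 × 4.80 = -10.50 m/s.
Speed = √(v_x² + v_y²) = √(74.82 + 110.2) = 13.6 m/s.

13.6 m/s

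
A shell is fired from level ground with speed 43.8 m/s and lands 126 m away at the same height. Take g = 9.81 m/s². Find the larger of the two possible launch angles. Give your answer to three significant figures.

69.9°

Level-ground range: R = v₀² sin(2θ)/g ⇒ sin 2θ = R g / v₀² = 126×9.81/43.8² = 0.6443.
2θ = arcsin(0.6443) = 40.11° or 180° − 40.11° = 139.89°.
So θ = 20.1° or θ = 69.9°.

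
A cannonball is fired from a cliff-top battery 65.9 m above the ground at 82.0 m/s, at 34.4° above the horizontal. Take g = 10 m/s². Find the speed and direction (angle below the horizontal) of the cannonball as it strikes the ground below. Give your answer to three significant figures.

89.7 m/s at 41.0° below the horizontal

v_x = 82.0 cos 34.4° = 67.66 m/s (constant).
|v_y| at impact = √((46.33)² + 2×10×65.9) = 58.86 m/s.
Speed = √(67.66² + 58.86²) = 89.7 m/s; angle = arctan(58.86/67.66) = 41.0° below horizontal.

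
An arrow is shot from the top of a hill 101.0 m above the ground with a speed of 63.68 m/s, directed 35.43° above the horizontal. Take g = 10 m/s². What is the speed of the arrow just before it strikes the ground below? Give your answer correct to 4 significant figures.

v_x = 63.68 cos 35.43° = 51.888 m/s is unchanged throughout.
For the vertical component, v_y² = v_y0² + 2 g h = (36.916)² + 2×10×101.0 = 3382.8, so |v_y| = 58.162 m/s.
Impact speed = √(v_x² + v_y²) = √(2692.4 + 3382.8) = 77.94 m/s.

77.94 m/s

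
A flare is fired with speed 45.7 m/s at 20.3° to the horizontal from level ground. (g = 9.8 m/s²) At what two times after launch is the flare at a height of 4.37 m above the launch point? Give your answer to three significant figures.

0.304 s and 2.93 s

v_y0 = 45.7 sin 20.3° = 15.85 m/s.
Set y = v_y0 t − ½ g t² = 4.37: 4.900 t² − 15.85 t + 4.37 = 0.
t = [15.85 ± √(251.2 − 85.65)] / 9.8 = (15.85 ± 12.87) / 9.8, giving t = 0.304 s or t = 2.93 s.
So the flare is at 4.37 m at t = 0.304 s (rising) and t = 2.93 s (falling).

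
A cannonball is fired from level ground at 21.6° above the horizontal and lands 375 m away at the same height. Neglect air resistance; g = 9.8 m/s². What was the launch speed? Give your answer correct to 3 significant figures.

73.3 m/s

On level ground, R = v₀² sin(2θ) / g, so v₀ = √(R g / sin 2θ).
sin(2 × 21.6°) = 0.6845.
v₀ = √(375 × 9.8 / 0.6845) = √5369 = 73.3 m/s.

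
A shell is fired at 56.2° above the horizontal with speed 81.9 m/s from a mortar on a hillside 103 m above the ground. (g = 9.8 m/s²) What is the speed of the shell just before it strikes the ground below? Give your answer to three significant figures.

93.4 m/s

v_x = 81.9 cos 56.2° = 45.56 m/s is unchanged throughout.
For the vertical component, v_y² = v_y0² + 2 g h = (68.06)² + 2×9.8×103 = 6651, so |v_y| = 81.55 m/s.
Impact speed = √(v_x² + v_y²) = √(2076 + 6651) = 93.4 m/s.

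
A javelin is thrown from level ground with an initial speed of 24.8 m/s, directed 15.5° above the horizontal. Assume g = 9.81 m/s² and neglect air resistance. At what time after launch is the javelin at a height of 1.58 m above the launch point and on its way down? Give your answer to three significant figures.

1.04 s

v_y0 = 24.8 sin 15.5° = 6.628 m/s.
Set y = v_y0 t − ½ g t² = 1.58: 4.905 t² − 6.628 t + 1.58 = 0.
t = [6.628 ± √(43.93 − 31.00)] / 9.81 = (6.628 ± 3.596) / 9.81, giving t = 0.309 s or t = 1.04 s.
On the way down corresponds to the larger root: t = 1.04 s.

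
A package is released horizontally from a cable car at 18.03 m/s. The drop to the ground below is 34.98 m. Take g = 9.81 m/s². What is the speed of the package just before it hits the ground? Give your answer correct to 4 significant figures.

31.80 m/s

Fall time: t = √(2 × 34.98 / 9.81) = 2.6705 s.
At impact: v_x = 18.03 m/s (unchanged), v_y = g t = 9.81 × 2.6705 = 26.198 m/s.
Speed = √(v_x² + v_y²) = √(325.08 + 686.34) = 31.80 m/s.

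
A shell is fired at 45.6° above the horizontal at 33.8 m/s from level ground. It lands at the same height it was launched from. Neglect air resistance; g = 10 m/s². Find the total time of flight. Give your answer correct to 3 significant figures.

Vertical component: v_y = 33.8 sin 45.6° = 24.15 m/s.
For a projectile landing at launch height, time of flight is t = 2 v_y / g = 2 × 24.15 / 10 = 4.83 s.

4.83 s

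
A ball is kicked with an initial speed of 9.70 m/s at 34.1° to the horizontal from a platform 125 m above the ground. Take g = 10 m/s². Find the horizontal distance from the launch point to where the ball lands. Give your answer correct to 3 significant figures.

44.8 m

Components: v_x = 9.70 cos 34.1° = 8.032 m/s, v_y = 9.70 sin 34.1° = 5.438 m/s.
Vertical: 0 = 125 + 5.438 t − ½(10) t² ⇒ 5.000 t² − 5.438 t − 125 = 0.
t = [5.438 + √(29.57 + 2500)] / 10.00 = 5.573 s.
Horizontal: R = v_x · t = 8.032 × 5.573 = 44.8 m.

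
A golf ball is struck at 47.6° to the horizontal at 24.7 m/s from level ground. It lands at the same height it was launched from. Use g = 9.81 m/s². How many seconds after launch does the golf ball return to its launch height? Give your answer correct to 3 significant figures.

3.72 s

Vertical component: v_y = 24.7 sin 47.6° = 18.24 m/s.
For a projectile landing at launch height, time of flight is t = 2 v_y / g = 2 × 18.24 / 9.81 = 3.72 s.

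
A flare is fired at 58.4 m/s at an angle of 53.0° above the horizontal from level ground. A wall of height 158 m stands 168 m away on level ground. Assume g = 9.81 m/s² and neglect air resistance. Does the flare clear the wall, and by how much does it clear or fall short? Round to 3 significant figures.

No — it falls 47.1 m short of clearing the wall.

v_x = 58.4 cos 53.0° = 35.15 m/s; v_y0 = 58.4 sin 53.0° = 46.64 m/s.
Time to reach the wall: t = 168 / 35.15 = 4.780 s.
Height at that point: y = 46.64×4.780 − 4.905×4.780² = 110.9 m.
That is 158 − 110.9 = 47.1 m below the top of the wall, so the flare does not clear it.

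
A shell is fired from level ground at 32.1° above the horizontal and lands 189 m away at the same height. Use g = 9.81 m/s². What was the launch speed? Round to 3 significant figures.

45.4 m/s

On level ground, R = v₀² sin(2θ) / g, so v₀ = √(R g / sin 2θ).
sin(2 × 32.1°) = 0.9003.
v₀ = √(189 × 9.81 / 0.9003) = √2059 = 45.4 m/s.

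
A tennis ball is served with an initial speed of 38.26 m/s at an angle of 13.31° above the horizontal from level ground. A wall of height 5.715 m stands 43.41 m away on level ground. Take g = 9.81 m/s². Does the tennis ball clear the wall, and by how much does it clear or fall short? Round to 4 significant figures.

v_x = 38.26 cos 13.31° = 37.232 m/s; v_y0 = 38.26 sin 13.31° = 8.8082 m/s.
Time to reach the wall: t = 43.41 / 37.232 = 1.1659 s.
Height at that point: y = 8.8082×1.1659 − 4.905×1.1659² = 3.6020 m.
That is 5.715 − 3.6020 = 2.113 m below the top of the wall, so the tennis ball does not clear it.

No — it falls 2.113 m short of clearing the wall.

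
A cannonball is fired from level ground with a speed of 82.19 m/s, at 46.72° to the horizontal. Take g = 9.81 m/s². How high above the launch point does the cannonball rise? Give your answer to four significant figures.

182.5 m

Vertical component of launch velocity: v_y = 82.19 sin 46.72° = 59.835 m/s.
At the highest point the vertical velocity is zero, so v_y² = 2 g h_max.
h_max = (59.835)² / (2 × 9.81) = 3580.2 / 19.62 = 182.5 m.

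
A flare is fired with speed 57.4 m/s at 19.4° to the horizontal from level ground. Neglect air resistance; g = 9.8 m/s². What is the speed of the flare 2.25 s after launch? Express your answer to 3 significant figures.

54.2 m/s

v_x = 57.4 cos 19.4° = 54.14 m/s (constant).
v_y(t) = 57.4 sin 19.4° − g t = 19.07 − 9.8 × 2.25 = -2.980 m/s.
Speed = √(v_x² + v_y²) = √(2931 + 8.880) = 54.2 m/s.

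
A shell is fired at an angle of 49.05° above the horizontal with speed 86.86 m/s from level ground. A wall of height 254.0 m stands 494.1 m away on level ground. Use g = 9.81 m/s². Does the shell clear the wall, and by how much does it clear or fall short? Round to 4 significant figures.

No — it falls 54.10 m short of clearing the wall.

v_x = 86.86 cos 49.05° = 56.928 m/s; v_y0 = 86.86 sin 49.05° = 65.604 m/s.
Time to reach the wall: t = 494.1 / 56.928 = 8.6794 s.
Height at that point: y = 65.604×8.6794 − 4.905×8.6794² = 199.90 m.
That is 254.0 − 199.90 = 54.10 m below the top of the wall, so the shell does not clear it.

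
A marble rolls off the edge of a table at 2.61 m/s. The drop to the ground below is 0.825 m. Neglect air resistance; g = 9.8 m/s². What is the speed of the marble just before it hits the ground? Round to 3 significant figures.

4.79 m/s

Fall time: t = √(2 × 0.825 / 9.8) = 0.4103 s.
At impact: v_x = 2.61 m/s (unchanged), v_y = g t = 9.8 × 0.4103 = 4.021 m/s.
Speed = √(v_x² + v_y²) = √(6.812 + 16.17) = 4.79 m/s.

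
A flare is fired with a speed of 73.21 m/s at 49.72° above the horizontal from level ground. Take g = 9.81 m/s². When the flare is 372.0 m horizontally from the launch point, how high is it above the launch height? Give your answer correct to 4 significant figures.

136.0 m

v_x = 73.21 cos 49.72° = 47.332 m/s, v_y0 = 73.21 sin 49.72° = 55.851 m/s.
Time to reach x = 372.0 m: t = x / v_x = 372.0 / 47.332 = 7.8594 s.
y = v_y0 t − ½ g t² = 55.851×7.8594 − 4.905×7.8594² = 136.0 m.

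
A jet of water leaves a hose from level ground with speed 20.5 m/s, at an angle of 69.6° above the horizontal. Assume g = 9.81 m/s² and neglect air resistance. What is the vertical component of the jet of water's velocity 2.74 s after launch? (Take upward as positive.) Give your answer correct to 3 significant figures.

Initial vertical component: v_y0 = 20.5 sin 69.6° = 19.21 m/s.
v_y(t) = v_y0 − g t = 19.21 − 9.81 × 2.74 = -7.67 m/s.

-7.67 m/s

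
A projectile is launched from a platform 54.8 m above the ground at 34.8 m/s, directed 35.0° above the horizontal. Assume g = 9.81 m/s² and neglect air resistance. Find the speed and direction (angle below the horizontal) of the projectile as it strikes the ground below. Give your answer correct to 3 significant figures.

v_x = 34.8 cos 35.0° = 28.51 m/s (constant).
|v_y| at impact = √((19.96)² + 2×9.81×54.8) = 38.39 m/s.
Speed = √(28.51² + 38.39²) = 47.8 m/s; angle = arctan(38.39/28.51) = 53.4° below horizontal.

47.8 m/s at 53.4° below the horizontal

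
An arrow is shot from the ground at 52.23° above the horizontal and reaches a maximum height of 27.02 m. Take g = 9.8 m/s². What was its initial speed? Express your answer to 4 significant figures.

29.11 m/s

At maximum height v_y = 0, so (v₀ sin θ)² = 2 g H.
v₀ sin 52.23° = √(2 × 9.8 × 27.02) = 23.013 m/s.
v₀ = 23.013 / sin 52.23° = 23.013 / 0.7905 = 29.11 m/s.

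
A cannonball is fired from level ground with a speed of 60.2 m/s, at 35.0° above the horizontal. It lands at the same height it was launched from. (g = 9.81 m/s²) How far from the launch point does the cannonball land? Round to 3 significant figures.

347 m

Components: v_x = 60.2 cos 35.0° = 49.31 m/s, v_y = 60.2 sin 35.0° = 34.53 m/s.
Time of flight (same landing height): t = 2 v_y / g = 2 × 34.53 / 9.81 = 7.040 s.
Range: R = v_x · t = 49.31 × 7.040 = 347 m.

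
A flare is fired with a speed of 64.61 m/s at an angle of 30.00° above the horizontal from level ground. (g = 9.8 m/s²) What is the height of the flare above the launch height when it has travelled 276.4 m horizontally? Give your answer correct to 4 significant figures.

40.01 m

v_x = 64.61 cos 30.00° = 55.954 m/s, v_y0 = 64.61 sin 30.00° = 32.305 m/s.
Time to reach x = 276.4 m: t = x / v_x = 276.4 / 55.954 = 4.9398 s.
y = v_y0 t − ½ g t² = 32.305×4.9398 − 4.900×4.9398² = 40.01 m.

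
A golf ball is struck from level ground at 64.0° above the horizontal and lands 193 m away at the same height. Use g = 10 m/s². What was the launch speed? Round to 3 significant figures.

49.5 m/s

On level ground, R = v₀² sin(2θ) / g, so v₀ = √(R g / sin 2θ).
sin(2 × 64.0°) = 0.7880.
v₀ = √(193 × 10 / 0.7880) = √2449 = 49.5 m/s.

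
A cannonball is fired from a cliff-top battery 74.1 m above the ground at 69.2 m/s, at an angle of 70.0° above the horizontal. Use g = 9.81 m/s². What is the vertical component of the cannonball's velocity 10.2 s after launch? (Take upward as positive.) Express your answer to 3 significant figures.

-35.0 m/s

Initial vertical component: v_y0 = 69.2 sin 70.0° = 65.03 m/s.
v_y(t) = v_y0 − g t = 65.03 − 9.81 × 10.2 = -35.0 m/s.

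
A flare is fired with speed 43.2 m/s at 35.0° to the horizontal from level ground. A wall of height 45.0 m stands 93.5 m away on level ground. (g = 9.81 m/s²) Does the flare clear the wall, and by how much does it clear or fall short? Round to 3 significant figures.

v_x = 43.2 cos 35.0° = 35.39 m/s; v_y0 = 43.2 sin 35.0° = 24.78 m/s.
Time to reach the wall: t = 93.5 / 35.39 = 2.642 s.
Height at that point: y = 24.78×2.642 − 4.905×2.642² = 31.23 m.
That is 45.0 − 31.23 = 13.8 m below the top of the wall, so the flare does not clear it.

No — it falls 13.8 m short of clearing the wall.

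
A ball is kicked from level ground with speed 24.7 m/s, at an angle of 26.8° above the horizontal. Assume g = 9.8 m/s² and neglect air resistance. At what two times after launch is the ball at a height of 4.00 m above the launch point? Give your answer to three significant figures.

0.447 s and 1.83 s

v_y0 = 24.7 sin 26.8° = 11.14 m/s.
Set y = v_y0 t − ½ g t² = 4.00: 4.900 t² − 11.14 t + 4.00 = 0.
t = [11.14 ± √(124.1 − 78.40)] / 9.8 = (11.14 ± 6.760) / 9.8, giving t = 0.447 s or t = 1.83 s.
So the ball is at 4.00 m at t = 0.447 s (rising) and t = 1.83 s (falling).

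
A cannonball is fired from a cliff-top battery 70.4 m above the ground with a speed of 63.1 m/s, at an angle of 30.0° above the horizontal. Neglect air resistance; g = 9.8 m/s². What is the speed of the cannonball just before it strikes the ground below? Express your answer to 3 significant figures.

73.2 m/s

v_x = 63.1 cos 30.0° = 54.65 m/s is unchanged throughout.
For the vertical component, v_y² = v_y0² + 2 g h = (31.55)² + 2×9.8×70.4 = 2375, so |v_y| = 48.73 m/s.
Impact speed = √(v_x² + v_y²) = √(2987 + 2375) = 73.2 m/s.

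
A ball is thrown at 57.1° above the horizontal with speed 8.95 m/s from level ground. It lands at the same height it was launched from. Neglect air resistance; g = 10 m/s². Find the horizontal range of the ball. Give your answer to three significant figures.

7.31 m

For level ground, R = v₀² sin(2θ) / g.
sin(2 × 57.1°) = sin 114.2° = 0.9121.
R = (8.95)² × 0.9121 / 10 = 7.31 m.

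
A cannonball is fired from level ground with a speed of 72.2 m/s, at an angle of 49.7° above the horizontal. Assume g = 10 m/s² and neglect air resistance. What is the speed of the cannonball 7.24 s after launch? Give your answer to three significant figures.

v_x = 72.2 cos 49.7° = 46.70 m/s (constant).
v_y(t) = 72.2 sin 49.7° − g t = 55.06 − 10 × 7.24 = -17.34 m/s.
Speed = √(v_x² + v_y²) = √(2181 + 300.7) = 49.8 m/s.

49.8 m/s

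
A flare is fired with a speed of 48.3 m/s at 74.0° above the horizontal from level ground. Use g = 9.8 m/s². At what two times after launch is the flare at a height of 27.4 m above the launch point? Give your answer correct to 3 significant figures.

v_y0 = 48.3 sin 74.0° = 46.43 m/s.
Set y = v_y0 t − ½ g t² = 27.4: 4.900 t² − 46.43 t + 27.4 = 0.
t = [46.43 ± √(2156 − 537.0)] / 9.8 = (46.43 ± 40.24) / 9.8, giving t = 0.632 s or t = 8.84 s.
So the flare is at 27.4 m at t = 0.632 s (rising) and t = 8.84 s (falling).

0.632 s and 8.84 s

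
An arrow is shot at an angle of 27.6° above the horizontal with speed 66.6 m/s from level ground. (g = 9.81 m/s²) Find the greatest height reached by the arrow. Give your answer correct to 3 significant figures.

48.5 m

Vertical component of launch velocity: v_y = 66.6 sin 27.6° = 30.86 m/s.
At the highest point the vertical velocity is zero, so v_y² = 2 g h_max.
h_max = (30.86)² / (2 × 9.81) = 952.3 / 19.62 = 48.5 m.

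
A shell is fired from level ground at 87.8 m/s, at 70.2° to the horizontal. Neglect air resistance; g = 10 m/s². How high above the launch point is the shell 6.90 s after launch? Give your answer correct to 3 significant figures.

v_y0 = 87.8 sin 70.2° = 82.61 m/s.
y(t) = v_y0 t − ½ g t² = 82.61×6.90 − 5.000×6.90² = 332 m.

332 m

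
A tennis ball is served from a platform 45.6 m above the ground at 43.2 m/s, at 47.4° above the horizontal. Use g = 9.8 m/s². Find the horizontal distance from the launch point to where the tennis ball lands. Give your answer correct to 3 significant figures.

225 m

Components: v_x = 43.2 cos 47.4° = 29.24 m/s, v_y = 43.2 sin 47.4° = 31.80 m/s.
Vertical: 0 = 45.6 + 31.80 t − ½(9.8) t² ⇒ 4.900 t² − 31.80 t − 45.6 = 0.
t = [31.80 + √(1011 + 893.8)] / 9.800 = 7.698 s.
Horizontal: R = v_x · t = 29.24 × 7.698 = 225 m.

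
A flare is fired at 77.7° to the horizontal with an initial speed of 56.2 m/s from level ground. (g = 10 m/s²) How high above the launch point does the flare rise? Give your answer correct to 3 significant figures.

Vertical component of launch velocity: v_y = 56.2 sin 77.7° = 54.91 m/s.
At the highest point the vertical velocity is zero, so v_y² = 2 g h_max.
h_max = (54.91)² / (2 × 10) = 3015 / 20.00 = 151 m.

151 m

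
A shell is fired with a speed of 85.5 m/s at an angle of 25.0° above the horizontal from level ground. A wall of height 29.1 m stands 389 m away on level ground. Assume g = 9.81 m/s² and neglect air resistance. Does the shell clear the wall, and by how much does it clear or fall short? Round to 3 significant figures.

Yes — it clears the wall by 28.7 m.

v_x = 85.5 cos 25.0° = 77.49 m/s; v_y0 = 85.5 sin 25.0° = 36.13 m/s.
Time to reach the wall: t = 389 / 77.49 = 5.020 s.
Height at that point: y = 36.13×5.020 − 4.905×5.020² = 57.76 m.
That is 57.76 − 29.1 = 28.7 m above the top of the wall, so the shell clears it.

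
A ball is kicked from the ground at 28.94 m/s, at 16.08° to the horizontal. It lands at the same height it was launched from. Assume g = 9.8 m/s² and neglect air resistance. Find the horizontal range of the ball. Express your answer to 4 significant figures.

Components: v_x = 28.94 cos 16.08° = 27.808 m/s, v_y = 28.94 sin 16.08° = 8.0158 m/s.
Time of flight (same landing height): t = 2 v_y / g = 2 × 8.0158 / 9.8 = 1.6359 s.
Range: R = v_x · t = 27.808 × 1.6359 = 45.49 m.

45.49 m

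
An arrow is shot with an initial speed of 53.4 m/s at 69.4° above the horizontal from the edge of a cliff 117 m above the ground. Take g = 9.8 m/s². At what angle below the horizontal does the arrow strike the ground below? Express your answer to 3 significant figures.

v_x = 53.4 cos 69.4° = 18.79 m/s.
At impact |v_y| = √(v_y0² + 2 g h) = √(49.99² + 2×9.8×117) = 69.23 m/s.
Angle below horizontal = arctan(|v_y| / v_x) = arctan(69.23 / 18.79) = 74.8°.

74.8°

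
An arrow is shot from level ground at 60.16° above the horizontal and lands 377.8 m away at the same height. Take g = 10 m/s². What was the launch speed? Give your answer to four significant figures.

66.16 m/s

On level ground, R = v₀² sin(2θ) / g, so v₀ = √(R g / sin 2θ).
sin(2 × 60.16°) = 0.8632.
v₀ = √(377.8 × 10 / 0.8632) = √4376.7 = 66.16 m/s.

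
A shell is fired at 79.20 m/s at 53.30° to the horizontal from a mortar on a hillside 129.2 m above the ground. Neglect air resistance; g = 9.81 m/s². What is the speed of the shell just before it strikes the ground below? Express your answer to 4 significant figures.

v_x = 79.20 cos 53.30° = 47.332 m/s is unchanged throughout.
For the vertical component, v_y² = v_y0² + 2 g h = (63.501)² + 2×9.81×129.2 = 6567.3, so |v_y| = 81.039 m/s.
Impact speed = √(v_x² + v_y²) = √(2240.3 + 6567.3) = 93.85 m/s.

93.85 m/s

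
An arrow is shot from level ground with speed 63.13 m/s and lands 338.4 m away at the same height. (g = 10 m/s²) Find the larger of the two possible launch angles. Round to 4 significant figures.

Level-ground range: R = v₀² sin(2θ)/g ⇒ sin 2θ = R g / v₀² = 338.4×10/63.13² = 0.8491.
2θ = arcsin(0.8491) = 58.114° or 180° − 58.114° = 121.886°.
So θ = 29.06° or θ = 60.94°.

60.94°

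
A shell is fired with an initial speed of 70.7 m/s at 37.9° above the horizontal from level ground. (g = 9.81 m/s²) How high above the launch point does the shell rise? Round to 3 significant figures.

Vertical component of launch velocity: v_y = 70.7 sin 37.9° = 43.43 m/s.
At the highest point the vertical velocity is zero, so v_y² = 2 g h_max.
h_max = (43.43)² / (2 × 9.81) = 1886 / 19.62 = 96.1 m.

96.1 m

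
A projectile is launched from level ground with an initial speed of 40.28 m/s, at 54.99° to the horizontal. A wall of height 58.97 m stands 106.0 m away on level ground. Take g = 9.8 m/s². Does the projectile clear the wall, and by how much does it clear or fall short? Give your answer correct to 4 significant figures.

No — it falls 10.74 m short of clearing the wall.

v_x = 40.28 cos 54.99° = 23.109 m/s; v_y0 = 40.28 sin 54.99° = 32.991 m/s.
Time to reach the wall: t = 106.0 / 23.109 = 4.5870 s.
Height at that point: y = 32.991×4.5870 − 4.900×4.5870² = 48.231 m.
That is 58.97 − 48.231 = 10.74 m below the top of the wall, so the projectile does not clear it.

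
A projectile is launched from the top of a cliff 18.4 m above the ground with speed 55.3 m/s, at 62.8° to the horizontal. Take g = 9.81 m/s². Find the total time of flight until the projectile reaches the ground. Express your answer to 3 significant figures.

10.4 s

Vertical component: v_y = 55.3 sin 62.8° = 49.18 m/s.
Taking up as positive with launch at y = 18.4 m, landing at y = 0: 0 = 18.4 + 49.18 t − ½(9.81) t².
Solving 4.905 t² − 49.18 t − 18.4 = 0 gives t = [49.18 + √(49.18² + 4·4.905·18.4)] / 9.810 = 10.4 s.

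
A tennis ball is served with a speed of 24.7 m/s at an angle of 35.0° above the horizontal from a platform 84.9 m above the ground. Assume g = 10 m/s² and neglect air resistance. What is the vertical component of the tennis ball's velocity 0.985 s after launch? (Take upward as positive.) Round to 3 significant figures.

4.32 m/s

Initial vertical component: v_y0 = 24.7 sin 35.0° = 14.17 m/s.
v_y(t) = v_y0 − g t = 14.17 − 10 × 0.985 = 4.32 m/s.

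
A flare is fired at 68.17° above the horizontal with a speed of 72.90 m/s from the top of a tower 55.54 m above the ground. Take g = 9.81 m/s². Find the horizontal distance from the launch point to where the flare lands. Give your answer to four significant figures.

Components: v_x = 72.90 cos 68.17° = 27.108 m/s, v_y = 72.90 sin 68.17° = 67.672 m/s.
Vertical: 0 = 55.54 + 67.672 t − ½(9.81) t² ⇒ 4.905 t² − 67.672 t − 55.54 = 0.
t = [67.672 + √(4579.5 + 1089.7)] / 9.810 = 14.574 s.
Horizontal: R = v_x · t = 27.108 × 14.574 = 395.1 m.

395.1 m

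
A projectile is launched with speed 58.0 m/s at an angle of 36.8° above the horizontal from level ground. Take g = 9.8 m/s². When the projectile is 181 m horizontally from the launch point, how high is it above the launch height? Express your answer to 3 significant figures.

v_x = 58.0 cos 36.8° = 46.44 m/s, v_y0 = 58.0 sin 36.8° = 34.74 m/s.
Time to reach x = 181 m: t = x / v_x = 181 / 46.44 = 3.898 s.
y = v_y0 t − ½ g t² = 34.74×3.898 − 4.900×3.898² = 61.0 m.

61.0 m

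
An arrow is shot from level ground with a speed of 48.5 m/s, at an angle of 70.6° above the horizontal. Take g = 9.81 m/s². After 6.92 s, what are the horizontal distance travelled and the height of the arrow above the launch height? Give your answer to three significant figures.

v_x = 48.5 cos 70.6° = 16.11 m/s; v_y0 = 48.5 sin 70.6° = 45.75 m/s.
x = v_x t = 16.11 × 6.92 = 111 m.
y = v_y0 t − ½ g t² = 45.75×6.92 − 4.905×6.92² = 81.7 m.

x = 111 m, y = 81.7 m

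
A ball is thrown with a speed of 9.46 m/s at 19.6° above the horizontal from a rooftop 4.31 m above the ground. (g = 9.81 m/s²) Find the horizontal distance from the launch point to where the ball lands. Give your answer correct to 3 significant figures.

Components: v_x = 9.46 cos 19.6° = 8.912 m/s, v_y = 9.46 sin 19.6° = 3.173 m/s.
Vertical: 0 = 4.31 + 3.173 t − ½(9.81) t² ⇒ 4.905 t² − 3.173 t − 4.31 = 0.
t = [3.173 + √(10.07 + 84.56)] / 9.810 = 1.315 s.
Horizontal: R = v_x · t = 8.912 × 1.315 = 11.7 m.

11.7 m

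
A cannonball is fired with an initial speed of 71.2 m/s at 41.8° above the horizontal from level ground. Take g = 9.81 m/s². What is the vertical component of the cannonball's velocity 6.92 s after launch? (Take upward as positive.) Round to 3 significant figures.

-20.4 m/s

Initial vertical component: v_y0 = 71.2 sin 41.8° = 47.46 m/s.
v_y(t) = v_y0 − g t = 47.46 − 9.81 × 6.92 = -20.4 m/s.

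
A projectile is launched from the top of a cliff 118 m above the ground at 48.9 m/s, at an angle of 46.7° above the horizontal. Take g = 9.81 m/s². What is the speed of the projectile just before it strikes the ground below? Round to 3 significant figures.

v_x = 48.9 cos 46.7° = 33.54 m/s is unchanged throughout.
For the vertical component, v_y² = v_y0² + 2 g h = (35.59)² + 2×9.81×118 = 3582, so |v_y| = 59.85 m/s.
Impact speed = √(v_x² + v_y²) = √(1125 + 3582) = 68.6 m/s.

68.6 m/s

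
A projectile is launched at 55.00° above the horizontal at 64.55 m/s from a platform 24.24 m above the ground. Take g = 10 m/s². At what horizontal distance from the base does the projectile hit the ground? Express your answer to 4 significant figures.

Components: v_x = 64.55 cos 55.00° = 37.024 m/s, v_y = 64.55 sin 55.00° = 52.876 m/s.
Vertical: 0 = 24.24 + 52.876 t − ½(10) t² ⇒ 5.000 t² − 52.876 t − 24.24 = 0.
t = [52.876 + √(2795.9 + 484.80)] / 10.00 = 11.015 s.
Horizontal: R = v_x · t = 37.024 × 11.015 = 407.8 m.

407.8 m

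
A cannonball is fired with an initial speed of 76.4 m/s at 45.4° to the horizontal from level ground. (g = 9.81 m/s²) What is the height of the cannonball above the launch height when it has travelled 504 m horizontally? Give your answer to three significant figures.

78.1 m

v_x = 76.4 cos 45.4° = 53.64 m/s, v_y0 = 76.4 sin 45.4° = 54.40 m/s.
Time to reach x = 504 m: t = x / v_x = 504 / 53.64 = 9.396 s.
y = v_y0 t − ½ g t² = 54.40×9.396 − 4.905×9.396² = 78.1 m.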